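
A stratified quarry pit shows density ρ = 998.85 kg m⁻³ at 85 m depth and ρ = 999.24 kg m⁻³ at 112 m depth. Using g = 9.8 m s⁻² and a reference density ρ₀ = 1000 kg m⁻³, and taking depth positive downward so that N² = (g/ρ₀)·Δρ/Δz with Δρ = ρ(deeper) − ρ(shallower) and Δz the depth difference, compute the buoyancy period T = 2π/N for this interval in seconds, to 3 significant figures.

528 s

Δρ = 999.24 − 998.85 = 0.39 kg m⁻³ over Δz = 112 − 85 = 27 m.
N² = (9.8/1000) × (0.39/27) = 1.4156 × 10⁻⁴ s⁻².
N = √(1.4156 × 10⁻⁴) = 0.011898 rad s⁻¹, so T = 2π/N = 528.09 s ≈ 528 s.
Since Δρ > 0 the layer is stably stratified.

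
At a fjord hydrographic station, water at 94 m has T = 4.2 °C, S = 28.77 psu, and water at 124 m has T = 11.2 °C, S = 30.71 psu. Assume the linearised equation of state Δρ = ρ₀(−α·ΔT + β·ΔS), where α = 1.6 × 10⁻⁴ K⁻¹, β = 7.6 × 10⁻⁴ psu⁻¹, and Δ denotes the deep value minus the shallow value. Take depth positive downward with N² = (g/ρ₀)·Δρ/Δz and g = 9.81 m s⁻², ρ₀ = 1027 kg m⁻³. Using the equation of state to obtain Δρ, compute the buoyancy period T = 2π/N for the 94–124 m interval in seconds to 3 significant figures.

584 s

ΔT = +7.0 K, ΔS = +1.94 psu (deep − shallow).
Δρ/ρ₀ = −αΔT + βΔS = -1.12 × 10⁻³ + 1.4744 × 10⁻³ = 3.544 × 10⁻⁴, so Δρ ≈ 0.3640 kg m⁻³.
N² = (g/ρ₀)·Δρ/Δz = g·(Δρ/ρ₀)/Δz = 9.81 × 3.544 × 10⁻⁴ / 30 = 1.1589 × 10⁻⁴ s⁻².
N = √(1.1589 × 10⁻⁴) = 0.010765 rad s⁻¹ → T = 2π/N = 583.67 s ≈ 584 s.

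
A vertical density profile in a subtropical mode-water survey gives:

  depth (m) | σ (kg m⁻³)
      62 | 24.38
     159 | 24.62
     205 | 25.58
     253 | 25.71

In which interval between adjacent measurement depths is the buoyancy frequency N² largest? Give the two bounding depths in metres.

Compute the density gradient over each adjacent pair:
  62–159 m: Δρ/Δz = 0.24/97 = 2.5 × 10⁻³ kg m⁻⁴
  159–205 m: Δρ/Δz = 0.96/46 = 0.021 kg m⁻⁴
  205–253 m: Δρ/Δz = 0.13/48 = 2.7 × 10⁻³ kg m⁻⁴
The largest gradient is in the 159–205 m interval — the pycnocline.

159–205 m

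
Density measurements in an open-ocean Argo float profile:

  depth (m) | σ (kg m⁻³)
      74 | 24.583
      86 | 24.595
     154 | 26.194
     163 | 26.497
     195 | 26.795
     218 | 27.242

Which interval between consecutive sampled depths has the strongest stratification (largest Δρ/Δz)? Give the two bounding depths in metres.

154–163 m

Compute the density gradient over each adjacent pair:
  74–86 m: Δρ/Δz = 0.012/12 = 1.0 × 10⁻³ kg m⁻⁴
  86–154 m: Δρ/Δz = 1.599/68 = 0.024 kg m⁻⁴
  154–163 m: Δρ/Δz = 0.303/9 = 0.034 kg m⁻⁴
  163–195 m: Δρ/Δz = 0.298/32 = 9.3 × 10⁻³ kg m⁻⁴
  195–218 m: Δρ/Δz = 0.447/23 = 0.019 kg m⁻⁴
The largest gradient is in the 154–163 m interval — the pycnocline.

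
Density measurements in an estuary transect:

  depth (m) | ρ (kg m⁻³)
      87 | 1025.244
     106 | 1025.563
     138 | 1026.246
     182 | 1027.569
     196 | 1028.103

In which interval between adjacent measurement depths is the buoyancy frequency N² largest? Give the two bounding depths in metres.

Compute the density gradient over each adjacent pair:
  87–106 m: Δρ/Δz = 0.319/19 = 0.017 kg m⁻⁴
  106–138 m: Δρ/Δz = 0.683/32 = 0.021 kg m⁻⁴
  138–182 m: Δρ/Δz = 1.323/44 = 0.030 kg m⁻⁴
  182–196 m: Δρ/Δz = 0.534/14 = 0.038 kg m⁻⁴
The largest gradient is in the 182–196 m interval — the pycnocline.

182–196 m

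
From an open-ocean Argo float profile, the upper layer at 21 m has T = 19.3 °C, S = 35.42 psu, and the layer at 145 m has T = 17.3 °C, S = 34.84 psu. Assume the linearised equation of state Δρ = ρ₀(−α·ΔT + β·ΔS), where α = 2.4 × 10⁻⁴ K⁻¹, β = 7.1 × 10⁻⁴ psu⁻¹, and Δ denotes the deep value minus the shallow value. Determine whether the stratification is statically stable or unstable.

stable

ΔT = 17.3 − 19.3 = -2.0 K and ΔS = 34.84 − 35.42 = -0.58 psu (deep − shallow).
−αΔT = 4.80 × 10⁻⁴; βΔS = -4.118 × 10⁻⁴; sum Δρ/ρ₀ = 6.82 × 10⁻⁵.
Δρ/ρ₀ > 0, so Δρ > 0: deeper water is denser → statically stable.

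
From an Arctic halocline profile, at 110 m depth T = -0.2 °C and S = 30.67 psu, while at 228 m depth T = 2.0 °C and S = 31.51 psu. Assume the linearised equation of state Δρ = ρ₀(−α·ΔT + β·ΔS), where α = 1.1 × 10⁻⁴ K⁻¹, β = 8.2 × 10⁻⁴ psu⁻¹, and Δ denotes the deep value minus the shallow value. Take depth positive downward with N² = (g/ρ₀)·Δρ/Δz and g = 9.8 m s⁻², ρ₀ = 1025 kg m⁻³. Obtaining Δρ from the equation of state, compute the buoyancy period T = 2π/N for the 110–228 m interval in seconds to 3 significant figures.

1.03 × 10³ s

ΔT = +2.2 K, ΔS = +0.84 psu (deep − shallow).
Δρ/ρ₀ = −αΔT + βΔS = -2.42 × 10⁻⁴ + 6.888 × 10⁻⁴ = 4.468 × 10⁻⁴, so Δρ ≈ 0.4580 kg m⁻³.
N² = (g/ρ₀)·Δρ/Δz = g·(Δρ/ρ₀)/Δz = 9.8 × 4.468 × 10⁻⁴ / 118 = 3.7107 × 10⁻⁵ s⁻².
N = √(3.7107 × 10⁻⁵) = 6.0916 × 10⁻³ rad s⁻¹ → T = 2π/N = 1.0315 × 10³ s ≈ 1.03 × 10³ s.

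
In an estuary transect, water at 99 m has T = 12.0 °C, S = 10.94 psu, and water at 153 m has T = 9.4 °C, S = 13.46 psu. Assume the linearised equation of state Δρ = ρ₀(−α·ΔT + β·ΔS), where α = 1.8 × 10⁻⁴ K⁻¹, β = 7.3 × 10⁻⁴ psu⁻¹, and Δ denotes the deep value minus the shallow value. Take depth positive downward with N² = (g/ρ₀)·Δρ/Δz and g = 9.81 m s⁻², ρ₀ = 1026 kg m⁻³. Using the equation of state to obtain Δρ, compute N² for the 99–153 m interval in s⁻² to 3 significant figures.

4.19 × 10⁻⁴ s⁻²

ΔT = -2.6 K, ΔS = +2.52 psu (deep − shallow).
Δρ/ρ₀ = −αΔT + βΔS = 4.68 × 10⁻⁴ + 1.8396 × 10⁻³ = 2.3076 × 10⁻³, so Δρ ≈ 2.368 kg m⁻³.
N² = (g/ρ₀)·Δρ/Δz = g·(Δρ/ρ₀)/Δz = 9.81 × 2.3076 × 10⁻³ / 54 = 4.1921 × 10⁻⁴ s⁻² ≈ 4.19 × 10⁻⁴ s⁻².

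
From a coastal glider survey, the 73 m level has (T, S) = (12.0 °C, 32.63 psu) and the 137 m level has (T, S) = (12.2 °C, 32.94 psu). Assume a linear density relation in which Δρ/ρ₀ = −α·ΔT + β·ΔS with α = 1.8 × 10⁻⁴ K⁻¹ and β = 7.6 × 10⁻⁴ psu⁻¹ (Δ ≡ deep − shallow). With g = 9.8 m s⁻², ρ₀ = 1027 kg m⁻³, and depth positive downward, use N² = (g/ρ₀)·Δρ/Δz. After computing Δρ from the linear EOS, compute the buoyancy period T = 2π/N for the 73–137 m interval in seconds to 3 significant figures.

1.14 × 10³ s

ΔT = +0.2 K, ΔS = +0.31 psu (deep − shallow).
Δρ/ρ₀ = −αΔT + βΔS = -3.60 × 10⁻⁵ + 2.356 × 10⁻⁴ = 1.996 × 10⁻⁴, so Δρ ≈ 0.2050 kg m⁻³.
N² = (g/ρ₀)·Δρ/Δz = g·(Δρ/ρ₀)/Δz = 9.8 × 1.996 × 10⁻⁴ / 64 = 3.0564 × 10⁻⁵ s⁻².
N = √(3.0564 × 10⁻⁵) = 5.5285 × 10⁻³ rad s⁻¹ → T = 2π/N = 1.1365 × 10³ s ≈ 1.14 × 10³ s.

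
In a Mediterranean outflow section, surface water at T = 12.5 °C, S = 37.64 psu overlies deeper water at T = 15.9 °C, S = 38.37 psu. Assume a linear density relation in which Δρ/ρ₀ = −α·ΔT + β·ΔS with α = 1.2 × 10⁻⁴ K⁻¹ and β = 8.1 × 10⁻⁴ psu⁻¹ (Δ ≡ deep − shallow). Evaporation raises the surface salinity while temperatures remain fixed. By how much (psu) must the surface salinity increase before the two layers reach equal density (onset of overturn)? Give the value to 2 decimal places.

0.23 psu

Neutral buoyancy requires −α(T_deep − T_surf) + β(S_deep − S_surf′) = 0.
S_surf′ = S_deep − (α/β)·ΔT = 38.37 − (1.2 × 10⁻⁴/8.1 × 10⁻⁴)·(+3.4) = 37.8663 psu.
Increase required: 37.8663 − 37.64 = 0.2263 psu.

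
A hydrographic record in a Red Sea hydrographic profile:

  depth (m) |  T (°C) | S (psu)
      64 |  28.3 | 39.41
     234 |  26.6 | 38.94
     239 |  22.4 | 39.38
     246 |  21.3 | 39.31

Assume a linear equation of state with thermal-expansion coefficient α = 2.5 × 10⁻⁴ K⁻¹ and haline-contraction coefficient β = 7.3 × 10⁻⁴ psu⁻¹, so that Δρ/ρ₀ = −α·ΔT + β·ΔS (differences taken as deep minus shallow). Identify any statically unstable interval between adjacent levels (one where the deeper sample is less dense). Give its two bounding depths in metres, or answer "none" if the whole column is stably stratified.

Evaluate Δρ/ρ₀ = −αΔT + βΔS across each adjacent pair:
  64–234 m: −αΔT+βΔS = −(2.5 × 10⁻⁴)(-1.7)+(7.3 × 10⁻⁴)(-0.47) = 8.2 × 10⁻⁵ → stable
  234–239 m: −αΔT+βΔS = −(2.5 × 10⁻⁴)(-4.2)+(7.3 × 10⁻⁴)(+0.44) = 1.4 × 10⁻³ → stable
  239–246 m: −αΔT+βΔS = −(2.5 × 10⁻⁴)(-1.1)+(7.3 × 10⁻⁴)(-0.07) = 2.2 × 10⁻⁴ → stable
Every interval has Δρ > 0: the column is stably stratified throughout.

none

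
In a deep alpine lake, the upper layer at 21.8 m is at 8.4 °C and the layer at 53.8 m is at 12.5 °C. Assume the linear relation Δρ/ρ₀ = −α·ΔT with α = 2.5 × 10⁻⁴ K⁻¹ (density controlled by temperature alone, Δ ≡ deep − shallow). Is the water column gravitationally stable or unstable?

unstable

ΔT = 12.5 − 8.4 = +4.1 K, so Δρ/ρ₀ = −αΔT = -1.025 × 10⁻³.
Δρ/ρ₀ < 0, so Δρ < 0: deeper water is lighter → statically unstable; the column would overturn.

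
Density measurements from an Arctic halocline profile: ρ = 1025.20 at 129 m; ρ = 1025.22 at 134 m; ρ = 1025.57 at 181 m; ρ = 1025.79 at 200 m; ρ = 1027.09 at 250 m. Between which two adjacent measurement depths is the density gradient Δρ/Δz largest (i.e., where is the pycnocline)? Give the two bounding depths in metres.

Compute the density gradient over each adjacent pair:
  129–134 m: Δρ/Δz = 0.02/5 = 4.0 × 10⁻³ kg m⁻⁴
  134–181 m: Δρ/Δz = 0.35/47 = 7.4 × 10⁻³ kg m⁻⁴
  181–200 m: Δρ/Δz = 0.22/19 = 0.012 kg m⁻⁴
  200–250 m: Δρ/Δz = 1.30/50 = 0.026 kg m⁻⁴
The largest gradient is in the 200–250 m interval — the pycnocline.

200–250 m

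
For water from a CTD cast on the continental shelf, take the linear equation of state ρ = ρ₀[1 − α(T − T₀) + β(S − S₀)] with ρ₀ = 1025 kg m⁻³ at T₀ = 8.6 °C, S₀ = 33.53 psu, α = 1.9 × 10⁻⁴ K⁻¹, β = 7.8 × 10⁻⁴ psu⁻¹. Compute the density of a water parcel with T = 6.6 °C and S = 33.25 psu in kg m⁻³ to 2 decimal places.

T − T₀ = -2.0 K, S − S₀ = -0.28 psu.
Bracket = 1 − α·(-2.0) + β·(-0.28) = 1 + (1.616 × 10⁻⁴) = 1.0001616.
ρ = 1025 × 1.0001616 = 1025.17 kg m⁻³.

1025.17 kg m⁻³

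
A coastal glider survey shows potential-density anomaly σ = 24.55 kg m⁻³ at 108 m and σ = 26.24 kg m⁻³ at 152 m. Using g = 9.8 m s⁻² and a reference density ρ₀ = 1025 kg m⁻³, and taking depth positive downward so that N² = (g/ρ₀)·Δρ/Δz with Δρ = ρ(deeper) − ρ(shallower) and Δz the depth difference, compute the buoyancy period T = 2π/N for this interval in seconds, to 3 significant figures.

Δρ = 1026.24 − 1024.55 = 1.69 kg m⁻³ over Δz = 152 − 108 = 44 m.
N² = (9.8/1025) × (1.69/44) = 3.6723 × 10⁻⁴ s⁻².
N = √(3.6723 × 10⁻⁴) = 0.019163 rad s⁻¹, so T = 2π/N = 327.88 s ≈ 328 s.
Since Δρ > 0 the layer is stably stratified.

328 s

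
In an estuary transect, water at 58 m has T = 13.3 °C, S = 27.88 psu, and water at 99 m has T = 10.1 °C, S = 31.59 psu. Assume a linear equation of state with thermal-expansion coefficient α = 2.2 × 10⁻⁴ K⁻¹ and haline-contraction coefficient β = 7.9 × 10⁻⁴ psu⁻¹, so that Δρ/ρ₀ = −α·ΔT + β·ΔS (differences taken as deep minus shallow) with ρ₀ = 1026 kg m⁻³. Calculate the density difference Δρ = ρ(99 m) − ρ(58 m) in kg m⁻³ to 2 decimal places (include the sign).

ΔT = -3.2 K, ΔS = +3.71 psu (deep − shallow).
Δρ/ρ₀ = −(2.2 × 10⁻⁴)(-3.2) + (7.9 × 10⁻⁴)(+3.71) = 3.6349 × 10⁻³.
Δρ = 1026 × (3.6349 × 10⁻³) = +3.73 kg m⁻³.
Positive Δρ: denser below, stable.

+3.73 kg m⁻³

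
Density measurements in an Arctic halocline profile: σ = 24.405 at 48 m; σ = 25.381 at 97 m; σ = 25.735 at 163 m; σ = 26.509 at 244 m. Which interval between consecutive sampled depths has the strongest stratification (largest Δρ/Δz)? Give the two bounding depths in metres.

48–97 m

Compute the density gradient over each adjacent pair:
  48–97 m: Δρ/Δz = 0.976/49 = 0.020 kg m⁻⁴
  97–163 m: Δρ/Δz = 0.354/66 = 5.4 × 10⁻³ kg m⁻⁴
  163–244 m: Δρ/Δz = 0.774/81 = 9.6 × 10⁻³ kg m⁻⁴
The largest gradient is in the 48–97 m interval — the pycnocline.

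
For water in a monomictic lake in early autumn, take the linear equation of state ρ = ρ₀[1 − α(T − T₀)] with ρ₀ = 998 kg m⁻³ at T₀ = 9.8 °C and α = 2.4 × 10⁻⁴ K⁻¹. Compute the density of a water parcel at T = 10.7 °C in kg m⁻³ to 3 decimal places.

T − T₀ = +0.9 K.
Bracket = 1 − α·(+0.9) = 1 + (-2.16 × 10⁻⁴) = 0.9997840.
ρ = 998 × 0.9997840 = 997.784 kg m⁻³.

997.784 kg m⁻³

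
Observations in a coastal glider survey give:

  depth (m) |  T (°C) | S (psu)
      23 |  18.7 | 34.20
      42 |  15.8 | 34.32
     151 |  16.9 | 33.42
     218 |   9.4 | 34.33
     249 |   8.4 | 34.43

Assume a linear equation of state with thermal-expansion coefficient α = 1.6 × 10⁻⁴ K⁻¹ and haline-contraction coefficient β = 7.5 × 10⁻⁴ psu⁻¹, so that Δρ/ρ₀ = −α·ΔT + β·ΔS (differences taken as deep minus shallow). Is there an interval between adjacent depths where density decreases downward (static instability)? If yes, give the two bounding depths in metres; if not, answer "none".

Evaluate Δρ/ρ₀ = −αΔT + βΔS across each adjacent pair:
  23–42 m: −αΔT+βΔS = −(1.6 × 10⁻⁴)(-2.9)+(7.5 × 10⁻⁴)(+0.12) = 5.5 × 10⁻⁴ → stable
  42–151 m: −αΔT+βΔS = −(1.6 × 10⁻⁴)(+1.1)+(7.5 × 10⁻⁴)(-0.90) = -8.5 × 10⁻⁴ → UNSTABLE
  151–218 m: −αΔT+βΔS = −(1.6 × 10⁻⁴)(-7.5)+(7.5 × 10⁻⁴)(+0.91) = 1.9 × 10⁻³ → stable
  218–249 m: −αΔT+βΔS = −(1.6 × 10⁻⁴)(-1.0)+(7.5 × 10⁻⁴)(+0.10) = 2.4 × 10⁻⁴ → stable
The 42–151 m interval has Δρ < 0: lighter water underlies denser water.

42–151 m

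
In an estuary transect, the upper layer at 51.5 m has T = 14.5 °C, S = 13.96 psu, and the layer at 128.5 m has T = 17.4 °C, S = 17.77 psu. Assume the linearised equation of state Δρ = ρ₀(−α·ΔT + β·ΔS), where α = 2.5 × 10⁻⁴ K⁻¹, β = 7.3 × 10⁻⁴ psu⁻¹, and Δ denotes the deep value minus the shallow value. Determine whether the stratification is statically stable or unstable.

ΔT = 17.4 − 14.5 = +2.9 K and ΔS = 17.77 − 13.96 = +3.81 psu (deep − shallow).
−αΔT = -7.25 × 10⁻⁴; βΔS = 2.7813 × 10⁻³; sum Δρ/ρ₀ = 2.0563 × 10⁻³.
Δρ/ρ₀ > 0, so Δρ > 0: deeper water is denser → statically stable.

stable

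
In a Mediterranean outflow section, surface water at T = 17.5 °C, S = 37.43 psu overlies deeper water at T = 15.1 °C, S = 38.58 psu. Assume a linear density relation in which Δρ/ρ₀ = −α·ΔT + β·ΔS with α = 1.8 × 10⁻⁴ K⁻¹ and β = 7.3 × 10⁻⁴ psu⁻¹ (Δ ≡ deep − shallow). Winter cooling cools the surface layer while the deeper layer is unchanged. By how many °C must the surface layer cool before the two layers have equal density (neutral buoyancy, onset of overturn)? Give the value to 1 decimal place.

7.1 °C

Neutral buoyancy requires Δρ = 0, i.e. −α(T_deep − T_surf′) + β(S_deep − S_surf) = 0.
T_surf′ = T_deep − (β/α)·ΔS = 15.1 − (7.3 × 10⁻⁴/1.8 × 10⁻⁴)·(+1.15) = 10.436 °C.
Cooling required: 17.5 − (10.436) = 7.064 °C.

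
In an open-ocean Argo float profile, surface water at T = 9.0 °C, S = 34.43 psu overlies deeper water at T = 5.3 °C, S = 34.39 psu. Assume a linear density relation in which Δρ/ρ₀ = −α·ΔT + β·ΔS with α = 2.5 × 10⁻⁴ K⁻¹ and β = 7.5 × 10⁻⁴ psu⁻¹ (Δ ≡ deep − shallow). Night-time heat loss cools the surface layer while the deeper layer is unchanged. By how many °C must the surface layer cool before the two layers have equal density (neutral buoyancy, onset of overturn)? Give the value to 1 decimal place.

Neutral buoyancy requires Δρ = 0, i.e. −α(T_deep − T_surf′) + β(S_deep − S_surf) = 0.
T_surf′ = T_deep − (β/α)·ΔS = 5.3 − (7.5 × 10⁻⁴/2.5 × 10⁻⁴)·(-0.04) = 5.420 °C.
Cooling required: 9.0 − (5.420) = 3.580 °C.

3.6 °C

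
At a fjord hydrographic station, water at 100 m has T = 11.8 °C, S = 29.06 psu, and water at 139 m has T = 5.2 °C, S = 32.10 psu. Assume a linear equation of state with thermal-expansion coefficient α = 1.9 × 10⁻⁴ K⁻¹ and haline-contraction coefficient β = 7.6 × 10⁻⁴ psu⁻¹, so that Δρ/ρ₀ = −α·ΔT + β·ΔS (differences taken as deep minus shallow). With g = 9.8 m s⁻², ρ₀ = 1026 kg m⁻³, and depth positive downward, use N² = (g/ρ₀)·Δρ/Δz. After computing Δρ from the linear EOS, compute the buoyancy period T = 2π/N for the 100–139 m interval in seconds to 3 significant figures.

210 s

ΔT = -6.6 K, ΔS = +3.04 psu (deep − shallow).
Δρ/ρ₀ = −αΔT + βΔS = 1.254 × 10⁻³ + 2.3104 × 10⁻³ = 3.5644 × 10⁻³, so Δρ ≈ 3.657 kg m⁻³.
N² = (g/ρ₀)·Δρ/Δz = g·(Δρ/ρ₀)/Δz = 9.8 × 3.5644 × 10⁻³ / 39 = 8.9567 × 10⁻⁴ s⁻².
N = √(8.9567 × 10⁻⁴) = 0.029928 rad s⁻¹ → T = 2π/N = 209.94 s ≈ 210 s.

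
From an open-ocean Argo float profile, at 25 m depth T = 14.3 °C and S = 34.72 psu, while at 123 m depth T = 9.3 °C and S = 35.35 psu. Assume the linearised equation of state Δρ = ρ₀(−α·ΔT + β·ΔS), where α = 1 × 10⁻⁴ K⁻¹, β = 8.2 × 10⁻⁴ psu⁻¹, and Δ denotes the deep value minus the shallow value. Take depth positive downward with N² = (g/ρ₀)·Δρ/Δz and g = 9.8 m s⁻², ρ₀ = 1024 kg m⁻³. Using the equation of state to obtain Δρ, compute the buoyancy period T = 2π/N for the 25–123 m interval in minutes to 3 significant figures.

10.4 min

ΔT = -5.0 K, ΔS = +0.63 psu (deep − shallow).
Δρ/ρ₀ = −αΔT + βΔS = 5.00 × 10⁻⁴ + 5.166 × 10⁻⁴ = 1.0166 × 10⁻³, so Δρ ≈ 1.041 kg m⁻³.
N² = (g/ρ₀)·Δρ/Δz = g·(Δρ/ρ₀)/Δz = 9.8 × 1.0166 × 10⁻³ / 98 = 1.0166 × 10⁻⁴ s⁻².
N = √(1.0166 × 10⁻⁴) = 0.010083 rad s⁻¹ → T = 2π/N = 623.15 s = 10.386 min ≈ 10.4 min.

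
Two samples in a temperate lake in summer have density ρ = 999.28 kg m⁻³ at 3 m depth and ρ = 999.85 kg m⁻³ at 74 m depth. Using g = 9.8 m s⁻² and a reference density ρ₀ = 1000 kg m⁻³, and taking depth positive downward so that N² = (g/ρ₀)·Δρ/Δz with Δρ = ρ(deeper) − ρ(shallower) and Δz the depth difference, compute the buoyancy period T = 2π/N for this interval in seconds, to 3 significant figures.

Δρ = 999.85 − 999.28 = 0.57 kg m⁻³ over Δz = 74 − 3 = 71 m.
N² = (9.8/1000) × (0.57/71) = 7.8676 × 10⁻⁵ s⁻².
N = √(7.8676 × 10⁻⁵) = 8.8699 × 10⁻³ rad s⁻¹, so T = 2π/N = 708.37 s ≈ 708 s.

708 s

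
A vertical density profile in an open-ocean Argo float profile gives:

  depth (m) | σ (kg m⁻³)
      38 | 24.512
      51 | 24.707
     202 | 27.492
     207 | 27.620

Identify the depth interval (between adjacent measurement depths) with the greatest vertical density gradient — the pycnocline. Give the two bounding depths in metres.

Compute the density gradient over each adjacent pair:
  38–51 m: Δρ/Δz = 0.195/13 = 0.015 kg m⁻⁴
  51–202 m: Δρ/Δz = 2.785/151 = 0.018 kg m⁻⁴
  202–207 m: Δρ/Δz = 0.128/5 = 0.026 kg m⁻⁴
The largest gradient is in the 202–207 m interval — the pycnocline.

202–207 m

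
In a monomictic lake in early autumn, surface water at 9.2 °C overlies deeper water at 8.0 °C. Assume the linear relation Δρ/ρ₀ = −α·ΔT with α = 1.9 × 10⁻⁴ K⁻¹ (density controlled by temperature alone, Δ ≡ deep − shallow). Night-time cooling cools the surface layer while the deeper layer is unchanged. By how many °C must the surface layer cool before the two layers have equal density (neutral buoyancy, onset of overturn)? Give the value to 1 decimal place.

With temperature the only control, equal density requires T_surf′ = T_deep.
T_surf′ = 8.0 °C.
Cooling required: 9.2 − 8.0 = 1.2 °C.

1.2 °C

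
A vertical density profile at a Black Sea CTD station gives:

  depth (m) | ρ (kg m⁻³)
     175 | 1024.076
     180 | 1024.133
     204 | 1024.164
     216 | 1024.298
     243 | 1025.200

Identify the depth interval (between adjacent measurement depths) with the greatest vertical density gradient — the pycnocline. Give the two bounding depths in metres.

216–243 m

Compute the density gradient over each adjacent pair:
  175–180 m: Δρ/Δz = 0.057/5 = 0.011 kg m⁻⁴
  180–204 m: Δρ/Δz = 0.031/24 = 1.3 × 10⁻³ kg m⁻⁴
  204–216 m: Δρ/Δz = 0.134/12 = 0.011 kg m⁻⁴
  216–243 m: Δρ/Δz = 0.902/27 = 0.033 kg m⁻⁴
The largest gradient is in the 216–243 m interval — the pycnocline.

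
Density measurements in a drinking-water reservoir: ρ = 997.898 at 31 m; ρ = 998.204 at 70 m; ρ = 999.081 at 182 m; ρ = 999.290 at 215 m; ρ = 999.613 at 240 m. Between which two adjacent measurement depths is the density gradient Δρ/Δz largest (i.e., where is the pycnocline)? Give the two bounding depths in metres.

Compute the density gradient over each adjacent pair:
  31–70 m: Δρ/Δz = 0.306/39 = 7.8 × 10⁻³ kg m⁻⁴
  70–182 m: Δρ/Δz = 0.877/112 = 7.8 × 10⁻³ kg m⁻⁴
  182–215 m: Δρ/Δz = 0.209/33 = 6.3 × 10⁻³ kg m⁻⁴
  215–240 m: Δρ/Δz = 0.323/25 = 0.013 kg m⁻⁴
The largest gradient is in the 215–240 m interval — the pycnocline.

215–240 m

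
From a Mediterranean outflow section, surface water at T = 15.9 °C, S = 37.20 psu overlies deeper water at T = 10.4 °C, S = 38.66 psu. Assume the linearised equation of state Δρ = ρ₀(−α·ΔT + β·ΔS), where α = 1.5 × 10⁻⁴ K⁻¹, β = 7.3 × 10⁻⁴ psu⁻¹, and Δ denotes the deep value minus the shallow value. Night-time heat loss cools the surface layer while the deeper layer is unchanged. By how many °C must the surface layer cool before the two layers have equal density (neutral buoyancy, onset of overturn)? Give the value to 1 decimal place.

Neutral buoyancy requires Δρ = 0, i.e. −α(T_deep − T_surf′) + β(S_deep − S_surf) = 0.
T_surf′ = T_deep − (β/α)·ΔS = 10.4 − (7.3 × 10⁻⁴/1.5 × 10⁻⁴)·(+1.46) = 3.295 °C.
Cooling required: 15.9 − (3.295) = 12.605 °C.

12.6 °C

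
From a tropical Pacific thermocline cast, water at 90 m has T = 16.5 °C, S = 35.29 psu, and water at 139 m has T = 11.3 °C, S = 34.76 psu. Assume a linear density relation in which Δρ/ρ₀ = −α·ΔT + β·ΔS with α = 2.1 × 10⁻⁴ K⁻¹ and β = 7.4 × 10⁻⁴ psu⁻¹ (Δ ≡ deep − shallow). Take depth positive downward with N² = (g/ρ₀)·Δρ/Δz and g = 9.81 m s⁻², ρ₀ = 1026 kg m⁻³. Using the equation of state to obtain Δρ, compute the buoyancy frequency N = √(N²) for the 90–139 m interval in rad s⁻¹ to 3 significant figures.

0.0118 rad s⁻¹

ΔT = -5.2 K, ΔS = -0.53 psu (deep − shallow).
Δρ/ρ₀ = −αΔT + βΔS = 1.092 × 10⁻³ − 3.922 × 10⁻⁴ = 6.998 × 10⁻⁴, so Δρ ≈ 0.7180 kg m⁻³.
N² = (g/ρ₀)·Δρ/Δz = g·(Δρ/ρ₀)/Δz = 9.81 × 6.998 × 10⁻⁴ / 49 = 1.4010 × 10⁻⁴ s⁻².
N = √(1.4010 × 10⁻⁴) = 0.011836 rad s⁻¹ ≈ 0.0118 rad s⁻¹.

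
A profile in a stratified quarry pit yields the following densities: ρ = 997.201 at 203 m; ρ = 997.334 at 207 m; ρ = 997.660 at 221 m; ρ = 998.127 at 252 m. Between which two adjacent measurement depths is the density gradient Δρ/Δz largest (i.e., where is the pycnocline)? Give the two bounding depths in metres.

Compute the density gradient over each adjacent pair:
  203–207 m: Δρ/Δz = 0.133/4 = 0.033 kg m⁻⁴
  207–221 m: Δρ/Δz = 0.326/14 = 0.023 kg m⁻⁴
  221–252 m: Δρ/Δz = 0.467/31 = 0.015 kg m⁻⁴
The largest gradient is in the 203–207 m interval — the pycnocline.

203–207 m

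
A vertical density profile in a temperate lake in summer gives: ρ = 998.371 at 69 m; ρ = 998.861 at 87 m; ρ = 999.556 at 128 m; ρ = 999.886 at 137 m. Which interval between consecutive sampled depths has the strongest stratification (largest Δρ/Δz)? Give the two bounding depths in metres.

Compute the density gradient over each adjacent pair:
  69–87 m: Δρ/Δz = 0.490/18 = 0.027 kg m⁻⁴
  87–128 m: Δρ/Δz = 0.695/41 = 0.017 kg m⁻⁴
  128–137 m: Δρ/Δz = 0.330/9 = 0.037 kg m⁻⁴
The largest gradient is in the 128–137 m interval — the pycnocline.

128–137 m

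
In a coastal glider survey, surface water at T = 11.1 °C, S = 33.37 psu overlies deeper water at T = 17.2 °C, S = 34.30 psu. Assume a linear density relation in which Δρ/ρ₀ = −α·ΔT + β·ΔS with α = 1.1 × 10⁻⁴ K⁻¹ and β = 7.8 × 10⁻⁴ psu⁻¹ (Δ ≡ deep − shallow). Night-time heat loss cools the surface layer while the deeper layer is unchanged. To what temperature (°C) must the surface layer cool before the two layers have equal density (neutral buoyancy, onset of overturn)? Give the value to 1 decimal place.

Neutral buoyancy requires Δρ = 0, i.e. −α(T_deep − T_surf′) + β(S_deep − S_surf) = 0.
T_surf′ = T_deep − (β/α)·ΔS = 17.2 − (7.8 × 10⁻⁴/1.1 × 10⁻⁴)·(+0.93) = 10.605 °C.
Cooling required: 11.1 − (10.605) = 0.495 °C.

10.6 °C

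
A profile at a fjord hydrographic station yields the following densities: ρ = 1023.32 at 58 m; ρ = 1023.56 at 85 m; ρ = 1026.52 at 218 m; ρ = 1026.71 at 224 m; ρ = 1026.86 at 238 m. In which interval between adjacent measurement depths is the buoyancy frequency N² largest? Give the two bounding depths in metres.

Compute the density gradient over each adjacent pair:
  58–85 m: Δρ/Δz = 0.24/27 = 8.9 × 10⁻³ kg m⁻⁴
  85–218 m: Δρ/Δz = 2.96/133 = 0.022 kg m⁻⁴
  218–224 m: Δρ/Δz = 0.19/6 = 0.032 kg m⁻⁴
  224–238 m: Δρ/Δz = 0.15/14 = 0.011 kg m⁻⁴
The largest gradient is in the 218–224 m interval — the pycnocline.

218–224 m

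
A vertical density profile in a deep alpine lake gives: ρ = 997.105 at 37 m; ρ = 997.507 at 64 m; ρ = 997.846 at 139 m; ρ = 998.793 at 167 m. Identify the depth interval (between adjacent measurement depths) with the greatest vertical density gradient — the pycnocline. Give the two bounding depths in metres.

Compute the density gradient over each adjacent pair:
  37–64 m: Δρ/Δz = 0.402/27 = 0.015 kg m⁻⁴
  64–139 m: Δρ/Δz = 0.339/75 = 4.5 × 10⁻³ kg m⁻⁴
  139–167 m: Δρ/Δz = 0.947/28 = 0.034 kg m⁻⁴
The largest gradient is in the 139–167 m interval — the pycnocline.

139–167 m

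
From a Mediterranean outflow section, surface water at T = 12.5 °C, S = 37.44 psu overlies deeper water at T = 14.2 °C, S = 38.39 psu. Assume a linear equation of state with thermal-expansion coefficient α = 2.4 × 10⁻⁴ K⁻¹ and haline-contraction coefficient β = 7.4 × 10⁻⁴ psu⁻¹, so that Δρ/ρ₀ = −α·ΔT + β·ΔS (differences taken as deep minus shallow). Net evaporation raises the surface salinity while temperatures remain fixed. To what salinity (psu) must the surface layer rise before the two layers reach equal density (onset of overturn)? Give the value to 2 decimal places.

37.84 psu

Neutral buoyancy requires −α(T_deep − T_surf) + β(S_deep − S_surf′) = 0.
S_surf′ = S_deep − (α/β)·ΔT = 38.39 − (2.4 × 10⁻⁴/7.4 × 10⁻⁴)·(+1.7) = 37.8386 psu.
Increase required: 37.8386 − 37.44 = 0.3986 psu.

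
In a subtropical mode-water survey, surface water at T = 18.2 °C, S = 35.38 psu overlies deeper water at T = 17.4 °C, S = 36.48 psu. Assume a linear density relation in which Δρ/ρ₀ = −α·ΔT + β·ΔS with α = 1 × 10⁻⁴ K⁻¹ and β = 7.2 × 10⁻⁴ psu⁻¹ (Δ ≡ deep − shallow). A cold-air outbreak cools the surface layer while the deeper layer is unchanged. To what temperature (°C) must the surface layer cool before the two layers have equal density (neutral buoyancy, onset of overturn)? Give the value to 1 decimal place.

9.5 °C

Neutral buoyancy requires Δρ = 0, i.e. −α(T_deep − T_surf′) + β(S_deep − S_surf) = 0.
T_surf′ = T_deep − (β/α)·ΔS = 17.4 − (7.2 × 10⁻⁴/1 × 10⁻⁴)·(+1.10) = 9.480 °C.
Cooling required: 18.2 − (9.480) = 8.720 °C.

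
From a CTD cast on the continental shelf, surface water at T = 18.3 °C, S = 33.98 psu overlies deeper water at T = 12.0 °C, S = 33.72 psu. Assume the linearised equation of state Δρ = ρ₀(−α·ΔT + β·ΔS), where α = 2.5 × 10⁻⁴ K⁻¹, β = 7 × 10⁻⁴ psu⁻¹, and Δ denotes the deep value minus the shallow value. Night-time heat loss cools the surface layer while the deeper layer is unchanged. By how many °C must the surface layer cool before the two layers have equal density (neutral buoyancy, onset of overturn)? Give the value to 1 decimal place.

Neutral buoyancy requires Δρ = 0, i.e. −α(T_deep − T_surf′) + β(S_deep − S_surf) = 0.
T_surf′ = T_deep − (β/α)·ΔS = 12.0 − (7 × 10⁻⁴/2.5 × 10⁻⁴)·(-0.26) = 12.728 °C.
Cooling required: 18.3 − (12.728) = 5.572 °C.

5.6 °C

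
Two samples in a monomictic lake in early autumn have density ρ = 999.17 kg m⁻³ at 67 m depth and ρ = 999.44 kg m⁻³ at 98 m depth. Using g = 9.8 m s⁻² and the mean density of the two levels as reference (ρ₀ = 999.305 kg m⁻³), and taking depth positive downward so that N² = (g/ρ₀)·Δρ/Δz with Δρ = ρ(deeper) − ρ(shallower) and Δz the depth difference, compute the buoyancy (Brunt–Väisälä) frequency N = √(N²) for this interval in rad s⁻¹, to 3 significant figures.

9.24 × 10⁻³ rad s⁻¹

Δρ = 999.44 − 999.17 = 0.27 kg m⁻³ over Δz = 98 − 67 = 31 m.
N² = (9.8/999.305) × (0.27/31) = 8.5414 × 10⁻⁵ s⁻².
N = √(8.5414 × 10⁻⁵) = 9.2420 × 10⁻³ rad s⁻¹ ≈ 9.24 × 10⁻³ rad s⁻¹.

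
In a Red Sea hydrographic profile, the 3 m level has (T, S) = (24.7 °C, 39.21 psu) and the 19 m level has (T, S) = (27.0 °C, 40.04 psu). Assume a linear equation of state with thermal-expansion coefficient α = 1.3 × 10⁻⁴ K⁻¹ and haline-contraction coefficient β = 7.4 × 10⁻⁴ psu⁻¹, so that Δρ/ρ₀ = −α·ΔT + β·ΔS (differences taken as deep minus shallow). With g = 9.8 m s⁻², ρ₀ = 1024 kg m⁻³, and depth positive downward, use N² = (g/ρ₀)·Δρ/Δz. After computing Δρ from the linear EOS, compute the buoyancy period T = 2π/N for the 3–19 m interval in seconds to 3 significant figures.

452 s

ΔT = +2.3 K, ΔS = +0.83 psu (deep − shallow).
Δρ/ρ₀ = −αΔT + βΔS = -2.99 × 10⁻⁴ + 6.142 × 10⁻⁴ = 3.152 × 10⁻⁴, so Δρ ≈ 0.3228 kg m⁻³.
N² = (g/ρ₀)·Δρ/Δz = g·(Δρ/ρ₀)/Δz = 9.8 × 3.152 × 10⁻⁴ / 16 = 1.9306 × 10⁻⁴ s⁻².
N = √(1.9306 × 10⁻⁴) = 0.013895 rad s⁻¹ → T = 2π/N = 452.19 s ≈ 452 s.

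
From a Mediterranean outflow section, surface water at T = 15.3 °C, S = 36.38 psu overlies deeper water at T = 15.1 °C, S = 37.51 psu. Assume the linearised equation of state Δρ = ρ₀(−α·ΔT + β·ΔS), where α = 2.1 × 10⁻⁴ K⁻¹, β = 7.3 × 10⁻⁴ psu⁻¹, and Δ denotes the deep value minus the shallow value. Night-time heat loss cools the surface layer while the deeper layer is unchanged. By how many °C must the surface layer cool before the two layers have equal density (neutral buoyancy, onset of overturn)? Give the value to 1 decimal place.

Neutral buoyancy requires Δρ = 0, i.e. −α(T_deep − T_surf′) + β(S_deep − S_surf) = 0.
T_surf′ = T_deep − (β/α)·ΔS = 15.1 − (7.3 × 10⁻⁴/2.1 × 10⁻⁴)·(+1.13) = 11.172 °C.
Cooling required: 15.3 − (11.172) = 4.128 °C.

4.1 °C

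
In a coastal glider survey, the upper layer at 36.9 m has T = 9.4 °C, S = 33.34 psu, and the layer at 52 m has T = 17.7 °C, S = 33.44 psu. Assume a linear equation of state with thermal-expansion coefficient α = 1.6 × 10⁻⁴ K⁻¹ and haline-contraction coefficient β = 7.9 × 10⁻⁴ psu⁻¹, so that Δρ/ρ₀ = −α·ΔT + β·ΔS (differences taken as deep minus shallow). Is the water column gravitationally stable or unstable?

unstable

ΔT = 17.7 − 9.4 = +8.3 K and ΔS = 33.44 − 33.34 = +0.10 psu (deep − shallow).
−αΔT = -1.328 × 10⁻³; βΔS = 7.90 × 10⁻⁵; sum Δρ/ρ₀ = -1.249 × 10⁻³.
Δρ/ρ₀ < 0, so Δρ < 0: deeper water is lighter → statically unstable; the column would overturn.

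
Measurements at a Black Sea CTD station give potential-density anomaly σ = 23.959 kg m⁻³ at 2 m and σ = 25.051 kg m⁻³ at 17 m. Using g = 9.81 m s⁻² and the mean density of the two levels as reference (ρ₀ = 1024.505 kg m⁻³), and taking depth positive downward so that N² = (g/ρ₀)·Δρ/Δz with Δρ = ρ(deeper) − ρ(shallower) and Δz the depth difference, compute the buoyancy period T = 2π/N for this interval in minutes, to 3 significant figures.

3.97 min

Δρ = 1025.051 − 1023.959 = 1.092 kg m⁻³ over Δz = 17 − 2 = 15 m.
N² = (9.81/1024.505) × (1.092/15) = 6.9709 × 10⁻⁴ s⁻².
N = √(6.9709 × 10⁻⁴) = 0.026402 rad s⁻¹, so T = 2π/N = 237.98 s = 3.9663 min ≈ 3.97 min.
A positive N² confirms static stability across the interval.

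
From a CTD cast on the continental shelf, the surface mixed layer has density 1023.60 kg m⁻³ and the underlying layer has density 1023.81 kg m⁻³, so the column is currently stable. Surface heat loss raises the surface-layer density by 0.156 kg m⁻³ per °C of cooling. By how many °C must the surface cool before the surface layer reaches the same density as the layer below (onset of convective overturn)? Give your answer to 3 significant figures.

Density deficit of the surface layer: 1023.81 − 1023.60 = 0.21 kg m⁻³.
Required change = 0.21 / 0.156 = 1.35 °C.

1.35 °C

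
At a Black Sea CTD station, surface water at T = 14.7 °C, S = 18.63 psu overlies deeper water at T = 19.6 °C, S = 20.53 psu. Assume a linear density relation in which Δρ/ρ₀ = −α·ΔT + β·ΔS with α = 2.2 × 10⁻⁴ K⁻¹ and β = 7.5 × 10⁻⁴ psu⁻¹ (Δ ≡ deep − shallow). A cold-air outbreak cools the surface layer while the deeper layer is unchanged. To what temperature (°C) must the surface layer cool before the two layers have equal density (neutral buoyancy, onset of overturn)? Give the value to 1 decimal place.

13.1 °C

Neutral buoyancy requires Δρ = 0, i.e. −α(T_deep − T_surf′) + β(S_deep − S_surf) = 0.
T_surf′ = T_deep − (β/α)·ΔS = 19.6 − (7.5 × 10⁻⁴/2.2 × 10⁻⁴)·(+1.90) = 13.123 °C.
Cooling required: 14.7 − (13.123) = 1.577 °C.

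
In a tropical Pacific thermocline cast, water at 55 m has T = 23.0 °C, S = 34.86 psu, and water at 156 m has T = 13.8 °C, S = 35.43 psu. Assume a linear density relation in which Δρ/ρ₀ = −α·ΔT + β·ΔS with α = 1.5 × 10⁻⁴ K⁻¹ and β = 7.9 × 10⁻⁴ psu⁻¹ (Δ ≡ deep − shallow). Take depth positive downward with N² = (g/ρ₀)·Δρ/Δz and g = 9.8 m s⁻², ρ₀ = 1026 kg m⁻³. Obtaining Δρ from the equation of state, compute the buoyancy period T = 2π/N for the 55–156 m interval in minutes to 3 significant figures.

ΔT = -9.2 K, ΔS = +0.57 psu (deep − shallow).
Δρ/ρ₀ = −αΔT + βΔS = 1.38 × 10⁻³ + 4.503 × 10⁻⁴ = 1.8303 × 10⁻³, so Δρ ≈ 1.878 kg m⁻³.
N² = (g/ρ₀)·Δρ/Δz = g·(Δρ/ρ₀)/Δz = 9.8 × 1.8303 × 10⁻³ / 101 = 1.7759 × 10⁻⁴ s⁻².
N = √(1.7759 × 10⁻⁴) = 0.013326 rad s⁻¹ → T = 2π/N = 471.50 s = 7.8583 min ≈ 7.86 min.

7.86 min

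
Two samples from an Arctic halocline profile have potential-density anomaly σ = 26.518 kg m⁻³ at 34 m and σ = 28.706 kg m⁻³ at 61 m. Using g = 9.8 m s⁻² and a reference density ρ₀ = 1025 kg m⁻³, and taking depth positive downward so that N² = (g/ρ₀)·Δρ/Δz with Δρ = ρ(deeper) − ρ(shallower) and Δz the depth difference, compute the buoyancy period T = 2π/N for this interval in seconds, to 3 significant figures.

226 s

Δρ = 1028.706 − 1026.518 = 2.188 kg m⁻³ over Δz = 61 − 34 = 27 m.
N² = (9.8/1025) × (2.188/27) = 7.7479 × 10⁻⁴ s⁻².
N = √(7.7479 × 10⁻⁴) = 0.027835 rad s⁻¹, so T = 2π/N = 225.73 s ≈ 226 s.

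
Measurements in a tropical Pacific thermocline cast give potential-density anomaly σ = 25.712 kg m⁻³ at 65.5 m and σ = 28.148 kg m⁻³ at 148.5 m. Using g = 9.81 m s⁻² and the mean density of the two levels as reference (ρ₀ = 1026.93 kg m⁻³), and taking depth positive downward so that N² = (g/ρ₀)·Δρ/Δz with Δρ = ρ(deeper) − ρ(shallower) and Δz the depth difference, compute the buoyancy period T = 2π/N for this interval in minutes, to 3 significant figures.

Δρ = 1028.148 − 1025.712 = 2.436 kg m⁻³ over Δz = 148.5 − 65.5 = 83 m.
N² = (9.81/1026.93) × (2.436/83) = 2.8037 × 10⁻⁴ s⁻².
N = √(2.8037 × 10⁻⁴) = 0.016744 rad s⁻¹, so T = 2π/N = 375.25 s = 6.2542 min ≈ 6.25 min.

6.25 min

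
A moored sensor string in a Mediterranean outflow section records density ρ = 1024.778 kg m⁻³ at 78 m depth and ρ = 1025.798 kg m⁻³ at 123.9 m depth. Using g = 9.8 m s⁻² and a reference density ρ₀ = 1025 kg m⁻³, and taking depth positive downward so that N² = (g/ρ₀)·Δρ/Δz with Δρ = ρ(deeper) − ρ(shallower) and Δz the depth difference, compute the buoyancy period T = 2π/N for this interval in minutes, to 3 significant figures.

Δρ = 1025.798 − 1024.778 = 1.020 kg m⁻³ over Δz = 123.9 − 78 = 45.9 m.
N² = (9.8/1025) × (1.020/45.9) = 2.1247 × 10⁻⁴ s⁻².
N = √(2.1247 × 10⁻⁴) = 0.014576 rad s⁻¹, so T = 2π/N = 431.06 s = 7.1843 min ≈ 7.18 min.
Since Δρ > 0 the layer is stably stratified.

7.18 min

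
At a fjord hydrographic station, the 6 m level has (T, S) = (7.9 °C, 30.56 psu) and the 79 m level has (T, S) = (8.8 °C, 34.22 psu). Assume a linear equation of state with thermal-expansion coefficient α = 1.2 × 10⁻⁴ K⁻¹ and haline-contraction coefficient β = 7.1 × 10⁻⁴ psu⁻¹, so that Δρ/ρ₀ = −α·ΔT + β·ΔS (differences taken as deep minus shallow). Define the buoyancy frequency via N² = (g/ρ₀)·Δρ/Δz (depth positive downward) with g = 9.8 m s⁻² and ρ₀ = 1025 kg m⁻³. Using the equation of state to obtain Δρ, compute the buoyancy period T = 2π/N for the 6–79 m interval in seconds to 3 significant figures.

ΔT = +0.9 K, ΔS = +3.66 psu (deep − shallow).
Δρ/ρ₀ = −αΔT + βΔS = -1.08 × 10⁻⁴ + 2.5986 × 10⁻³ = 2.4906 × 10⁻³, so Δρ ≈ 2.553 kg m⁻³.
N² = (g/ρ₀)·Δρ/Δz = g·(Δρ/ρ₀)/Δz = 9.8 × 2.4906 × 10⁻³ / 73 = 3.3435 × 10⁻⁴ s⁻².
N = √(3.3435 × 10⁻⁴) = 0.018285 rad s⁻¹ → T = 2π/N = 343.63 s ≈ 344 s.

344 s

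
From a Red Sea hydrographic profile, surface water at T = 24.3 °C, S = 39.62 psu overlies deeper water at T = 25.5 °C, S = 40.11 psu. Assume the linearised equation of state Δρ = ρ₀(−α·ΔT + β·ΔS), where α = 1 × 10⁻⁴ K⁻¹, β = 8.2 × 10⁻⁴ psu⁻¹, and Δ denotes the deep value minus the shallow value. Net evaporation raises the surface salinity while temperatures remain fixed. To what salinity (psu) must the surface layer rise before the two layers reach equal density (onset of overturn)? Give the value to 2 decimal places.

39.96 psu

Neutral buoyancy requires −α(T_deep − T_surf) + β(S_deep − S_surf′) = 0.
S_surf′ = S_deep − (α/β)·ΔT = 40.11 − (1 × 10⁻⁴/8.2 × 10⁻⁴)·(+1.2) = 39.9637 psu.
Increase required: 39.9637 − 39.62 = 0.3437 psu.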